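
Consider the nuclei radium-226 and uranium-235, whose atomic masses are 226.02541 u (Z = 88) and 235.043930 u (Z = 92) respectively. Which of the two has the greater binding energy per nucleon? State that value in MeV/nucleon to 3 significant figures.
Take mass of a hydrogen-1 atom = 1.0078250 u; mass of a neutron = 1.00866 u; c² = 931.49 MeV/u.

radium-226: Σm = 88(1.0078250) + 138(1.00866) = 227.8836800 u; Δm = 1.8582700 u; E_B = 1731.0 MeV; E_B/A = 7.659 MeV
uranium-235: Σm = 92(1.0078250) + 143(1.00866) = 236.9582800 u; Δm = 1.9143500 u; E_B = 1783.2 MeV; E_B/A = 7.588 MeV
radium-226 has the higher binding energy per nucleon, so it is the more tightly bound nucleus.

radium-226; 7.66 MeV/nucleon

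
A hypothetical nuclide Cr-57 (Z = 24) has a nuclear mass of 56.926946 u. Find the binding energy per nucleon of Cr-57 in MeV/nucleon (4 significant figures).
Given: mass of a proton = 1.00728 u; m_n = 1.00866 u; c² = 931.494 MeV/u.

The nucleus contains 24 protons and 57 − 24 = 33 neutrons.
Total constituent mass: 24 × 1.00728 + 33 × 1.00866 = 57.46050 u
Mass defect Δm = 57.46050 − 56.926946 = 0.533554 u
Converting to energy: 0.533554 u × 931.494 MeV/u = 497.002 MeV
BE/A = 497.002 MeV / 57 = 8.719 MeV/nucleon

8.719 MeV/nucleon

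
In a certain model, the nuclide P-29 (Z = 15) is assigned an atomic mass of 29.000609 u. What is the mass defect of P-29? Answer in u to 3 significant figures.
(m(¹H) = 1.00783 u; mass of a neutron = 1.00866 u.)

Z = 15, so N = A − Z = 29 − 15 = 14.
Total constituent mass: 15 × 1.00783 + 14 × 1.00866 = 29.23869 u
Δm = 29.23869 − 29.000609 = 0.238081 u

0.238 u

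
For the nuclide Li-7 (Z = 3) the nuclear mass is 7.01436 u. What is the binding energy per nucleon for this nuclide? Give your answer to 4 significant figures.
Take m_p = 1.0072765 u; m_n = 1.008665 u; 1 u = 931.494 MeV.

Z = 3, so N = A − Z = 7 − 3 = 4.
Σm = 3·m_p + 4·m_n = 3.0218295 + 4.034660 = 7.0564895 u
Δm = 7.0564895 − 7.01436 = 0.0421295 u
Binding energy = Δm·c² = 0.0421295 × 931.494 MeV/u = 39.2434 MeV
Dividing by A = 7 gives 5.606 MeV per nucleon.

5.606 MeV/nucleon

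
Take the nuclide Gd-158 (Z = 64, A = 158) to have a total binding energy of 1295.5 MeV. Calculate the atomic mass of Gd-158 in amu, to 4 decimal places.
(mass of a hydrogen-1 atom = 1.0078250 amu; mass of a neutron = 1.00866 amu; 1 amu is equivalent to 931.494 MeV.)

157.9241 amu

Mass defect = 1295.5 MeV / (931.494 MeV/amu) = 1.390777 amu
Constituent mass = 64(1.0078250) + 94(1.00866) = 159.3148400 amu
Atomic mass = 159.3148400 − 1.390777 = 157.9240630 amu ≈ 157.9241 amu (to 4 decimal places)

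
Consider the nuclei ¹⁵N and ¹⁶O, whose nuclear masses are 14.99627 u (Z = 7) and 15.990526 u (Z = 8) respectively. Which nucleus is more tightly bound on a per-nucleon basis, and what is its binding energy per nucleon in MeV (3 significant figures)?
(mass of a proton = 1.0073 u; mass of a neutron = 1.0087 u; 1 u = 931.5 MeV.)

¹⁶O; 8.00 MeV/nucleon

¹⁵N: Σm = 7(1.0073) + 8(1.0087) = 15.1207 u; Δm = 0.12443 u; E_B = 115.91 MeV; E_B/A = 7.727 MeV
¹⁶O: Σm = 8(1.0073) + 8(1.0087) = 16.1280 u; Δm = 0.137474 u; E_B = 128.06 MeV; E_B/A = 8.004 MeV
¹⁶O has the higher binding energy per nucleon, so it is the more tightly bound nucleus.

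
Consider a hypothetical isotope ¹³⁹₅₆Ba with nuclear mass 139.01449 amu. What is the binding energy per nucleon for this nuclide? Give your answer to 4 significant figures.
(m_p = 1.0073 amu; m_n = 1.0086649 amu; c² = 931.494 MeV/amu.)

Mass of separated nucleons = 56(1.0073) + 83(1.0086649) = 56.4088 + 83.7191867 = 140.1279867 amu
The mass defect is 140.1279867 − 139.01449 = 1.1134967 amu.
Converting to energy: 1.1134967 amu × 931.494 MeV/amu = 1037.22 MeV
BE/A = 1037.22 MeV / 139 = 7.462 MeV/nucleon

7.462 MeV/nucleon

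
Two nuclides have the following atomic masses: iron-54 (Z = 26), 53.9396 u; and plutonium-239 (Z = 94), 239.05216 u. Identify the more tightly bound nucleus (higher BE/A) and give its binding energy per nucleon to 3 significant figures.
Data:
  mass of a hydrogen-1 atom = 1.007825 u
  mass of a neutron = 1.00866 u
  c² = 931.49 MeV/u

iron-54; 8.73 MeV/nucleon

iron-54: Σm = 26(1.007825) + 28(1.00866) = 54.445930 u; Δm = 0.506330 u; E_B = 471.64 MeV; E_B/A = 8.734 MeV
plutonium-239: Σm = 94(1.007825) + 145(1.00866) = 240.991250 u; Δm = 1.939090 u; E_B = 1806.243 MeV; E_B/A = 7.558 MeV
iron-54 has the higher binding energy per nucleon, so it is the more tightly bound nucleus.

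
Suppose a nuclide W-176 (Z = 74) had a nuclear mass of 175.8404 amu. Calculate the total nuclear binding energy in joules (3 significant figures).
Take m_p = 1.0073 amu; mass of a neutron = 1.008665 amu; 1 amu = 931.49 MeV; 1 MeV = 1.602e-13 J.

2.36e-10 J

Σm = 74·m_p + 102·m_n = 74.5402 + 102.883830 = 177.424030 amu
Δm = 177.424030 − 175.8404 = 1.583630 amu
Converting to energy: 1.583630 amu × 931.49 MeV/amu = 1475.14 MeV
In joules: 1475.14 MeV × 1.602e-13 J/MeV = 2.3632e-10 J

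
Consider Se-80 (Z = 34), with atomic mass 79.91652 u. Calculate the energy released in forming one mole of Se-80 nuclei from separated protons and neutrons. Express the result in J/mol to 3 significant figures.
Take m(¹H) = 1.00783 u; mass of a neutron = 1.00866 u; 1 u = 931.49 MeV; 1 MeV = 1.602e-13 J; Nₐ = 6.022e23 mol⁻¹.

6.72e+13 J/mol

Σm = 34·m(¹H) + 46·m_n = 34.26622 + 46.39836 = 80.66458 u
Mass defect Δm = 80.66458 − 79.91652 = 0.74806 u
Binding energy = Δm·c² = 0.74806 × 931.49 MeV/u = 696.810 MeV
Per nucleus in joules: 696.810 MeV × 1.602e-13 J/MeV = 1.1163e-10 J
Per mole: 1.1163e-10 J × 6.022e23 mol⁻¹ = 6.7224e+13 J/mol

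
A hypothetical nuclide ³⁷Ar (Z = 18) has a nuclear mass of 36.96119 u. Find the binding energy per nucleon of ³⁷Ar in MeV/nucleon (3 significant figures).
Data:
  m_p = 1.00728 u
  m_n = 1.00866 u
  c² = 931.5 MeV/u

8.42 MeV/nucleon

Mass of separated nucleons = 18(1.00728) + 19(1.00866) = 18.13104 + 19.16454 = 37.29558 u
The mass defect is 37.29558 − 36.96119 = 0.33439 u.
E_B = 0.33439 × 931.5 = 311.484 MeV
BE/A = 311.484 MeV / 37 = 8.418 MeV/nucleon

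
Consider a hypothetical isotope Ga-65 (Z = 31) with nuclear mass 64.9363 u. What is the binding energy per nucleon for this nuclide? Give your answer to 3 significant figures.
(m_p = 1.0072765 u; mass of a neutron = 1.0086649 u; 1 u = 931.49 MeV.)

8.37 MeV/nucleon

With 31 protons and 34 neutrons (A = 65):
Total constituent mass: 31 × 1.0072765 + 34 × 1.0086649 = 65.5201781 u
Mass defect Δm = 65.5201781 − 64.9363 = 0.5838781 u
E_B = 0.5838781 × 931.49 = 543.877 MeV
BE/A = 543.877 MeV / 65 = 8.367 MeV/nucleon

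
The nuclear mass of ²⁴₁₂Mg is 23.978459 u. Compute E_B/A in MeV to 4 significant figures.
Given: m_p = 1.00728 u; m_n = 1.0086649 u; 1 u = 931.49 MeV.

8.262 MeV/nucleon

Z = 12, so N = A − Z = 24 − 12 = 12.
Mass of separated nucleons = 12(1.00728) + 12(1.0086649) = 12.08736 + 12.1039788 = 24.1913388 u
The mass defect is 24.1913388 − 23.978459 = 0.2128798 u.
Binding energy = Δm·c² = 0.2128798 × 931.49 MeV/u = 198.295 MeV
BE/A = 198.295 MeV / 24 = 8.262 MeV/nucleon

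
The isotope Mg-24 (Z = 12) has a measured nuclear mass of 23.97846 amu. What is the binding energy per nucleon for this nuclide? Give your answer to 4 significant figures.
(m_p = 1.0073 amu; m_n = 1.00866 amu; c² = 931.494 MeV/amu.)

With 12 protons and 12 neutrons (A = 24):
Mass of separated nucleons = 12(1.0073) + 12(1.00866) = 12.0876 + 12.10392 = 24.19152 amu
The mass defect is 24.19152 − 23.97846 = 0.21306 amu.
Binding energy = Δm·c² = 0.21306 × 931.494 MeV/amu = 198.464 MeV
Per nucleon: 198.464 / 24 = 8.269 MeV

8.269 MeV/nucleon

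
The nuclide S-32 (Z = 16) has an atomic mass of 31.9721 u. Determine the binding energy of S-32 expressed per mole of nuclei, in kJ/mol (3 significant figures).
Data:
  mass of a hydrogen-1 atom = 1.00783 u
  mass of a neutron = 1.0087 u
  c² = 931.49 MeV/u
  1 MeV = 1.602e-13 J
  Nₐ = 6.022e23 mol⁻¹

Z = 16, so N = A − Z = 32 − 16 = 16.
Σm = 16·m(¹H) + 16·m_n = 16.12528 + 16.1392 = 32.26448 u
Δm = 32.26448 − 31.9721 = 0.29238 u
Binding energy = Δm·c² = 0.29238 × 931.49 MeV/u = 272.349 MeV
Per nucleus in joules: 272.349 MeV × 1.602e-13 J/MeV = 4.3630e-11 J
Per mole: 4.3630e-11 J × 6.022e23 mol⁻¹ = 2.6274e+13 J/mol

2.63e+10 kJ/mol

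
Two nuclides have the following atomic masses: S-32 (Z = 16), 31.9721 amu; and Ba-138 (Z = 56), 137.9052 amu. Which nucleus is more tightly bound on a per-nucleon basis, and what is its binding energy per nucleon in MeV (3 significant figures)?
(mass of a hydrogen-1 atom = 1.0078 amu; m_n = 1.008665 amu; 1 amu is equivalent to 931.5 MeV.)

S-32: Σm = 16(1.0078) + 16(1.008665) = 32.263440 amu; Δm = 0.291340 amu; E_B = 271.38 MeV; E_B/A = 8.481 MeV
Ba-138: Σm = 56(1.0078) + 82(1.008665) = 139.147330 amu; Δm = 1.242130 amu; E_B = 1157.0 MeV; E_B/A = 8.384 MeV
S-32 has the higher binding energy per nucleon, so it is the more tightly bound nucleus.

S-32; 8.48 MeV/nucleon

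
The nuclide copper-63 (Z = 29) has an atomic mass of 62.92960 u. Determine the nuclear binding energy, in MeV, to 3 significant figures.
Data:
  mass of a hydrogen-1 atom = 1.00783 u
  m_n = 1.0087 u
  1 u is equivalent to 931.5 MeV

553 MeV

Z = 29, so N = A − Z = 63 − 29 = 34.
Total constituent mass: 29 × 1.00783 + 34 × 1.0087 = 63.52287 u
Δm = 63.52287 − 62.92960 = 0.59327 u
Converting to energy: 0.59327 u × 931.5 MeV/u = 552.631 MeV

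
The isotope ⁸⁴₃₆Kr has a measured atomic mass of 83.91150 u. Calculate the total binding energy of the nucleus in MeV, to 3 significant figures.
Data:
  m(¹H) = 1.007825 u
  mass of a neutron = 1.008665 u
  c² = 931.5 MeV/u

The nucleus contains 36 protons and 84 − 36 = 48 neutrons.
Total constituent mass: 36 × 1.007825 + 48 × 1.008665 = 84.697620 u
The mass defect is 84.697620 − 83.91150 = 0.786120 u.
E_B = 0.786120 × 931.5 = 732.271 MeV

732 MeV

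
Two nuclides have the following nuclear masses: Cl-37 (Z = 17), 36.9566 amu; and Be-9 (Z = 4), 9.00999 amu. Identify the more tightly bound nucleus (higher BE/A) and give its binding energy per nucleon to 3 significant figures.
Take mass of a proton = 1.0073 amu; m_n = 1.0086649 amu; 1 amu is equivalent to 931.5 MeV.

Cl-37; 8.58 MeV/nucleon

Cl-37: Σm = 17(1.0073) + 20(1.0086649) = 37.2973980 amu; Δm = 0.3407980 amu; E_B = 317.45 MeV; E_B/A = 8.580 MeV
Be-9: Σm = 4(1.0073) + 5(1.0086649) = 9.0725245 amu; Δm = 0.0625345 amu; E_B = 58.251 MeV; E_B/A = 6.472 MeV
Cl-37 has the higher binding energy per nucleon, so it is the more tightly bound nucleus.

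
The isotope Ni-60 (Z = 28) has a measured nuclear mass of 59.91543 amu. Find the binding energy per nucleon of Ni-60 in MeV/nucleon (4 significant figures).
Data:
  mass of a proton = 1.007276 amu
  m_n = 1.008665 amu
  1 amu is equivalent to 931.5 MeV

8.781 MeV/nucleon

Total constituent mass: 28 × 1.007276 + 32 × 1.008665 = 60.481008 amu
The mass defect is 60.481008 − 59.91543 = 0.565578 amu.
Converting to energy: 0.565578 amu × 931.5 MeV/amu = 526.836 MeV
Per nucleon: 526.836 / 60 = 8.781 MeV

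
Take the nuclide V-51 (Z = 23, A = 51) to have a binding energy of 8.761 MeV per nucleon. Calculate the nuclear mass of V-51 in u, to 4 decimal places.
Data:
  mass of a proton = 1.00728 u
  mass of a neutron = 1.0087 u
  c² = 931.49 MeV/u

Total binding energy = 51 × 8.761 = 446.811 MeV
Mass defect = 446.811 MeV / (931.49 MeV/u) = 0.479673 u
Constituent mass = 23(1.00728) + 28(1.0087) = 51.41104 u
Nuclear mass = 51.41104 − 0.479673 = 50.931367 u ≈ 50.9314 u (to 4 decimal places)

50.9314 u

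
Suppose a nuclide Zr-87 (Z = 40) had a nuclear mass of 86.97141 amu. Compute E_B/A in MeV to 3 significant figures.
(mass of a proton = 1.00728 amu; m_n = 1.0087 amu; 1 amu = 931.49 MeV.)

Z = 40, so N = A − Z = 87 − 40 = 47.
Mass of separated nucleons = 40(1.00728) + 47(1.0087) = 40.29120 + 47.4089 = 87.70010 amu
Δm = 87.70010 − 86.97141 = 0.72869 amu
Converting to energy: 0.72869 amu × 931.49 MeV/amu = 678.767 MeV
Per nucleon: 678.767 / 87 = 7.802 MeV

7.80 MeV/nucleon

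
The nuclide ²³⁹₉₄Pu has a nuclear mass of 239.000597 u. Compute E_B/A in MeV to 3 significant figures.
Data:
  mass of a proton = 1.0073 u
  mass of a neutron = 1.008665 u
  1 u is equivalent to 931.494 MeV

Z = 94, so N = A − Z = 239 − 94 = 145.
Mass of separated nucleons = 94(1.0073) + 145(1.008665) = 94.6862 + 146.256425 = 240.942625 u
Mass defect Δm = 240.942625 − 239.000597 = 1.942028 u
Binding energy = Δm·c² = 1.942028 × 931.494 MeV/u = 1808.99 MeV
BE/A = 1808.99 MeV / 239 = 7.569 MeV/nucleon

7.57 MeV/nucleon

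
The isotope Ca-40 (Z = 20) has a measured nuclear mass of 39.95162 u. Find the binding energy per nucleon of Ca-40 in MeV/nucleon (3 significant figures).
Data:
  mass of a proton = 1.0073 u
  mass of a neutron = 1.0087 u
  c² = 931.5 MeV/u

8.58 MeV/nucleon

The nucleus contains 20 protons and 40 − 20 = 20 neutrons.
Total constituent mass: 20 × 1.0073 + 20 × 1.0087 = 40.3200 u
Δm = 40.3200 − 39.95162 = 0.36838 u
Binding energy = Δm·c² = 0.36838 × 931.5 MeV/u = 343.146 MeV
Per nucleon: 343.146 / 40 = 8.579 MeV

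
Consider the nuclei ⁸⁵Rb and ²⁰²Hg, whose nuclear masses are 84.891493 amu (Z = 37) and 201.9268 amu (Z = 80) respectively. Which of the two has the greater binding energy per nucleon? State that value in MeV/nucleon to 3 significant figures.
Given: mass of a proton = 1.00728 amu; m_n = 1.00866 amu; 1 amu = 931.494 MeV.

⁸⁵Rb: Σm = 37(1.00728) + 48(1.00866) = 85.68504 amu; Δm = 0.793547 amu; E_B = 739.18 MeV; E_B/A = 8.696 MeV
²⁰²Hg: Σm = 80(1.00728) + 122(1.00866) = 203.63892 amu; Δm = 1.71212 amu; E_B = 1594.8 MeV; E_B/A = 7.895 MeV
⁸⁵Rb has the higher binding energy per nucleon, so it is the more tightly bound nucleus.

⁸⁵Rb; 8.70 MeV/nucleon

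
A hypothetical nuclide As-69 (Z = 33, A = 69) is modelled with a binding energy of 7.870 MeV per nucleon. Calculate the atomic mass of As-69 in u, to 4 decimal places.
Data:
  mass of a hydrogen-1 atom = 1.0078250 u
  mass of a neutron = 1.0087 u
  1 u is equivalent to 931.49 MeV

68.9885 u

Total binding energy = 69 × 7.870 = 543.030 MeV
Mass defect = 543.030 MeV / (931.49 MeV/u) = 0.582969 u
Constituent mass = 33(1.0078250) + 36(1.0087) = 69.5714250 u
Atomic mass = 69.5714250 − 0.582969 = 68.9884560 u ≈ 68.9885 u (to 4 decimal places)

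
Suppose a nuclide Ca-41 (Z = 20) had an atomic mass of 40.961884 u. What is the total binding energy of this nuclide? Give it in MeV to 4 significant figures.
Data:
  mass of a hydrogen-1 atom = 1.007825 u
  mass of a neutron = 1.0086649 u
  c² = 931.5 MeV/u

350.8 MeV

With 20 protons and 21 neutrons (A = 41):
Total constituent mass: 20 × 1.007825 + 21 × 1.0086649 = 41.3384629 u
Mass defect Δm = 41.3384629 − 40.961884 = 0.3765789 u
Converting to energy: 0.3765789 u × 931.5 MeV/u = 350.783 MeV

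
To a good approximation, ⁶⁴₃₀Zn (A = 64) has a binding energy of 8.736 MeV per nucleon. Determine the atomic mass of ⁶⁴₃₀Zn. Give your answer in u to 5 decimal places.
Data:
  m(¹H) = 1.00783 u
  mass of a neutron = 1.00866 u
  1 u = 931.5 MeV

63.92912 u

Total binding energy = 64 × 8.736 = 559.104 MeV
Mass defect = 559.104 MeV / (931.5 MeV/u) = 0.6002190 u
Constituent mass = 30(1.00783) + 34(1.00866) = 64.52934 u
Atomic mass = 64.52934 − 0.6002190 = 63.9291210 u ≈ 63.92912 u (to 5 decimal places)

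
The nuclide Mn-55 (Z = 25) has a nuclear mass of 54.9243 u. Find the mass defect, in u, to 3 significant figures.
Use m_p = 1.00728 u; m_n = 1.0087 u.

0.519 u

Σm = 25·m_p + 30·m_n = 25.18200 + 30.2610 = 55.44300 u
The mass defect is 55.44300 − 54.9243 = 0.51870 u.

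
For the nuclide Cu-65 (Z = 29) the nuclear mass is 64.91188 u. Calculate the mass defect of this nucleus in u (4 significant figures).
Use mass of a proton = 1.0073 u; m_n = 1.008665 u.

Mass of separated nucleons = 29(1.0073) + 36(1.008665) = 29.2117 + 36.311940 = 65.523640 u
The mass defect is 65.523640 − 64.91188 = 0.611760 u.

0.6118 u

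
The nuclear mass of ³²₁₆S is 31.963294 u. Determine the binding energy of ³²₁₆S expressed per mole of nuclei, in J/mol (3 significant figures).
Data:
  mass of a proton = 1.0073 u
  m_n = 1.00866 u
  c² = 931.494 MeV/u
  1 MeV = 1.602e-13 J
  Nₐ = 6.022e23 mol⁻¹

Z = 16, so N = A − Z = 32 − 16 = 16.
Mass of separated nucleons = 16(1.0073) + 16(1.00866) = 16.1168 + 16.13856 = 32.25536 u
Mass defect Δm = 32.25536 − 31.963294 = 0.292066 u
Binding energy = Δm·c² = 0.292066 × 931.494 MeV/u = 272.058 MeV
Per nucleus in joules: 272.058 MeV × 1.602e-13 J/MeV = 4.3584e-11 J
Per mole: 4.3584e-11 J × 6.022e23 mol⁻¹ = 2.6246e+13 J/mol

2.62e+13 J/mol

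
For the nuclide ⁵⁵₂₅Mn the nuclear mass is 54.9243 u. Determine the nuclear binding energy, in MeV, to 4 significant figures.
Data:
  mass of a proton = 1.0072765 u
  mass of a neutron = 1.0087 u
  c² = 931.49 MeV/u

483.1 MeV

With 25 protons and 30 neutrons (A = 55):
Σm = 25·m_p + 30·m_n = 25.1819125 + 30.2610 = 55.4429125 u
Mass defect Δm = 55.4429125 − 54.9243 = 0.5186125 u
Binding energy = Δm·c² = 0.5186125 × 931.49 MeV/u = 483.082 MeV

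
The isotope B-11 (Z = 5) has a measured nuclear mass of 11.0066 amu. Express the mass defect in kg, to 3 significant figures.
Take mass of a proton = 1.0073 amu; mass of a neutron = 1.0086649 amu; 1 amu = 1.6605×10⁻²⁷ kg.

With 5 protons and 6 neutrons (A = 11):
Σm = 5·m_p + 6·m_n = 5.0365 + 6.0519894 = 11.0884894 amu
The mass defect is 11.0884894 − 11.0066 = 0.0818894 amu.
In SI units: 0.0818894 amu × 1.6605×10⁻²⁷ kg/amu = 1.3598e-28 kg

1.36e-28 kg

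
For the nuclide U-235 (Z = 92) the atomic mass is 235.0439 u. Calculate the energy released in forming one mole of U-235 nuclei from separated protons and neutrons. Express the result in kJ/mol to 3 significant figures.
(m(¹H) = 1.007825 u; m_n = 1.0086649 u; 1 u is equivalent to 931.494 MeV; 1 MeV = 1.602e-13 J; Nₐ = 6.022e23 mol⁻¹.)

1.72e+11 kJ/mol

With 92 protons and 143 neutrons (A = 235):
Mass of separated nucleons = 92(1.007825) + 143(1.0086649) = 92.719900 + 144.2390807 = 236.9589807 u
Mass defect Δm = 236.9589807 − 235.0439 = 1.9150807 u
Binding energy = Δm·c² = 1.9150807 × 931.494 MeV/u = 1783.89 MeV
Per nucleus in joules: 1783.89 MeV × 1.602e-13 J/MeV = 2.8578e-10 J
Per mole: 2.8578e-10 J × 6.022e23 mol⁻¹ = 1.7210e+14 J/mol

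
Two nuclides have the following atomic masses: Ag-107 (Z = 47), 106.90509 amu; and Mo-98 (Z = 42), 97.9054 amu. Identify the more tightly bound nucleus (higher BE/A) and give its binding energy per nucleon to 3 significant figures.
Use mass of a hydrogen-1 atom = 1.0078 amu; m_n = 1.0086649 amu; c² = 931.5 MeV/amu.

Ag-107: Σm = 47(1.0078) + 60(1.0086649) = 107.8864940 amu; Δm = 0.9814040 amu; E_B = 914.18 MeV; E_B/A = 8.544 MeV
Mo-98: Σm = 42(1.0078) + 56(1.0086649) = 98.8128344 amu; Δm = 0.9074344 amu; E_B = 845.28 MeV; E_B/A = 8.625 MeV
Mo-98 has the higher binding energy per nucleon, so it is the more tightly bound nucleus.

Mo-98; 8.63 MeV/nucleon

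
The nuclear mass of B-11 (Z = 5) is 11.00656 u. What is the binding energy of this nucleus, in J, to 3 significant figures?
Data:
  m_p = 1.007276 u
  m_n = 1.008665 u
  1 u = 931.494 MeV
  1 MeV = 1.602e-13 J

Z = 5, so N = A − Z = 11 − 5 = 6.
Mass of separated nucleons = 5(1.007276) + 6(1.008665) = 5.036380 + 6.051990 = 11.088370 u
Δm = 11.088370 − 11.00656 = 0.081810 u
Converting to energy: 0.081810 u × 931.494 MeV/u = 76.2055 MeV
In joules: 76.2055 MeV × 1.602e-13 J/MeV = 1.2208e-11 J

1.22e-11 J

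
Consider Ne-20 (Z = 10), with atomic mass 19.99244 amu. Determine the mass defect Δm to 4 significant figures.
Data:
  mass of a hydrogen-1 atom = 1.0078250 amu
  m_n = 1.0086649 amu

With 10 protons and 10 neutrons (A = 20):
Mass of separated nucleons = 10(1.0078250) + 10(1.0086649) = 10.0782500 + 10.0866490 = 20.1648990 amu
The mass defect is 20.1648990 − 19.99244 = 0.1724590 amu.

0.1725 amu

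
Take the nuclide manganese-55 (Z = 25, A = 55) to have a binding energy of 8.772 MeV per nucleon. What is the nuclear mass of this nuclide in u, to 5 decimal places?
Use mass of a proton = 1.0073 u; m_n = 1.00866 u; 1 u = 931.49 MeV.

54.92436 u

Total binding energy = 55 × 8.772 = 482.460 MeV
Mass defect = 482.460 MeV / (931.49 MeV/u) = 0.5179444 u
Constituent mass = 25(1.0073) + 30(1.00866) = 55.44230 u
Nuclear mass = 55.44230 − 0.5179444 = 54.9243556 u ≈ 54.92436 u (to 5 decimal places)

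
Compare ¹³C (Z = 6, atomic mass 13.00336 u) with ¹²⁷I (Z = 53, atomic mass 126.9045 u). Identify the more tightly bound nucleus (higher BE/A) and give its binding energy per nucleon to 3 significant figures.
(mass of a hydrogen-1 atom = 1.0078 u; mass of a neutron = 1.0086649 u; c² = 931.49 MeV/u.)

¹²⁷I; 8.44 MeV/nucleon

¹³C: Σm = 6(1.0078) + 7(1.0086649) = 13.1074543 u; Δm = 0.1040943 u; E_B = 96.963 MeV; E_B/A = 7.459 MeV
¹²⁷I: Σm = 53(1.0078) + 74(1.0086649) = 128.0546026 u; Δm = 1.1501026 u; E_B = 1071.31 MeV; E_B/A = 8.436 MeV
¹²⁷I has the higher binding energy per nucleon, so it is the more tightly bound nucleus.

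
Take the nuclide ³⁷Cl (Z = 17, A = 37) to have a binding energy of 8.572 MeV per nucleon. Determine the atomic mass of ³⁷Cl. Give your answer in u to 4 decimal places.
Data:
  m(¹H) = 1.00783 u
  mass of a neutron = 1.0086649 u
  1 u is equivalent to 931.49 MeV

36.9659 u

Total binding energy = 37 × 8.572 = 317.164 MeV
Mass defect = 317.164 MeV / (931.49 MeV/u) = 0.340491 u
Constituent mass = 17(1.00783) + 20(1.0086649) = 37.3064080 u
Atomic mass = 37.3064080 − 0.340491 = 36.9659170 u ≈ 36.9659 u (to 4 decimal places)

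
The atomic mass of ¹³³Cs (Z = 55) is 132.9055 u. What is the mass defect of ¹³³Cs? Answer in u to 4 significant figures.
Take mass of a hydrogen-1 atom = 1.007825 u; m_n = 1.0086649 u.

1.201 u

Total constituent mass: 55 × 1.007825 + 78 × 1.0086649 = 134.1062372 u
The mass defect is 134.1062372 − 132.9055 = 1.2007372 u.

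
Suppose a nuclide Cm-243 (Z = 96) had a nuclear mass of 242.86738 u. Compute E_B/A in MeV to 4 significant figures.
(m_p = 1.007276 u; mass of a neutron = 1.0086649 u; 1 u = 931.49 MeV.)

8.069 MeV/nucleon

The nucleus contains 96 protons and 243 − 96 = 147 neutrons.
Total constituent mass: 96 × 1.007276 + 147 × 1.0086649 = 244.9722363 u
Δm = 244.9722363 − 242.86738 = 2.1048563 u
Binding energy = Δm·c² = 2.1048563 × 931.49 MeV/u = 1960.65 MeV
Per nucleon: 1960.65 / 243 = 8.069 MeV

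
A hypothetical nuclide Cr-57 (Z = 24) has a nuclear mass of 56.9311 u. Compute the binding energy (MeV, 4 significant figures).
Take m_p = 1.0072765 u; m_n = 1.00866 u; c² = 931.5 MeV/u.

493.1 MeV

Z = 24, so N = A − Z = 57 − 24 = 33.
Total constituent mass: 24 × 1.0072765 + 33 × 1.00866 = 57.4604160 u
Mass defect Δm = 57.4604160 − 56.9311 = 0.5293160 u
Binding energy = Δm·c² = 0.5293160 × 931.5 MeV/u = 493.058 MeV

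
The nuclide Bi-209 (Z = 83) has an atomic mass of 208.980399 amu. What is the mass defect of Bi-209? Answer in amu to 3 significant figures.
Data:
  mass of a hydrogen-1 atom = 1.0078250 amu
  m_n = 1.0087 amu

Mass of separated nucleons = 83(1.0078250) + 126(1.0087) = 83.6494750 + 127.0962 = 210.7456750 amu
The mass defect is 210.7456750 − 208.980399 = 1.7652760 amu.

1.77 amu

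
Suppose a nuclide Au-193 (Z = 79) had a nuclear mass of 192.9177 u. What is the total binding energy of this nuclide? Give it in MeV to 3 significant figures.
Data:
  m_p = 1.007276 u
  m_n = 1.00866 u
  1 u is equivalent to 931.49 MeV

Z = 79, so N = A − Z = 193 − 79 = 114.
Total constituent mass: 79 × 1.007276 + 114 × 1.00866 = 194.562044 u
The mass defect is 194.562044 − 192.9177 = 1.644344 u.
E_B = 1.644344 × 931.49 = 1531.69 MeV

1530 MeV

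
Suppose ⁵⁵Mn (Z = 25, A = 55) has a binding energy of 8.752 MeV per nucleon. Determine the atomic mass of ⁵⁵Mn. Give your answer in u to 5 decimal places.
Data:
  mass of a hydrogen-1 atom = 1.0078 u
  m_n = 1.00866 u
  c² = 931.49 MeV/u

Total binding energy = 55 × 8.752 = 481.360 MeV
Mass defect = 481.360 MeV / (931.49 MeV/u) = 0.5167635 u
Constituent mass = 25(1.0078) + 30(1.00866) = 55.45480 u
Atomic mass = 55.45480 − 0.5167635 = 54.9380365 u ≈ 54.93804 u (to 5 decimal places)

54.93804 u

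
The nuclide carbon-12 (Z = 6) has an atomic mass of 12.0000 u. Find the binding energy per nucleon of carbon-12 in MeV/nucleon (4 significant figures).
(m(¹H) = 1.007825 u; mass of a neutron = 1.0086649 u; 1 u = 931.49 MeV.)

7.680 MeV/nucleon

The nucleus contains 6 protons and 12 − 6 = 6 neutrons.
Σm = 6·m(¹H) + 6·m_n = 6.046950 + 6.0519894 = 12.0989394 u
Δm = 12.0989394 − 12.0000 = 0.0989394 u
Converting to energy: 0.0989394 u × 931.49 MeV/u = 92.1611 MeV
BE/A = 92.1611 MeV / 12 = 7.680 MeV/nucleon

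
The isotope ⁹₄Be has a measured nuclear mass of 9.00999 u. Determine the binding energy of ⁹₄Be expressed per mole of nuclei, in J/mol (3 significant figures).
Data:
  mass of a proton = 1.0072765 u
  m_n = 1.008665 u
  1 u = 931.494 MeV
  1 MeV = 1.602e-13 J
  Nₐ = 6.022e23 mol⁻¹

Mass of separated nucleons = 4(1.0072765) + 5(1.008665) = 4.0291060 + 5.043325 = 9.0724310 u
Δm = 9.0724310 − 9.00999 = 0.0624410 u
Binding energy = Δm·c² = 0.0624410 × 931.494 MeV/u = 58.1634 MeV
Per nucleus in joules: 58.1634 MeV × 1.602e-13 J/MeV = 9.3178e-12 J
Per mole: 9.3178e-12 J × 6.022e23 mol⁻¹ = 5.6112e+12 J/mol

5.61e+12 J/mol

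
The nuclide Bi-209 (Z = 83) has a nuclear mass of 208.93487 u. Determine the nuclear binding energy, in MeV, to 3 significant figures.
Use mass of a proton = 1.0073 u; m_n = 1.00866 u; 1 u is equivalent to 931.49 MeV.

Σm = 83·m_p + 126·m_n = 83.6059 + 127.09116 = 210.69706 u
Mass defect Δm = 210.69706 − 208.93487 = 1.76219 u
Binding energy = Δm·c² = 1.76219 × 931.49 MeV/u = 1641.46 MeV

1640 MeV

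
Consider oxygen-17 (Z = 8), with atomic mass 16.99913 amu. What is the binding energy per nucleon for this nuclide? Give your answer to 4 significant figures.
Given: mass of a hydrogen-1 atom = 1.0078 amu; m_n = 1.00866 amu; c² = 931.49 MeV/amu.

The nucleus contains 8 protons and 17 − 8 = 9 neutrons.
Mass of separated nucleons = 8(1.0078) + 9(1.00866) = 8.0624 + 9.07794 = 17.14034 amu
Δm = 17.14034 − 16.99913 = 0.14121 amu
Converting to energy: 0.14121 amu × 931.49 MeV/amu = 131.536 MeV
Dividing by A = 17 gives 7.737 MeV per nucleon.

7.737 MeV/nucleon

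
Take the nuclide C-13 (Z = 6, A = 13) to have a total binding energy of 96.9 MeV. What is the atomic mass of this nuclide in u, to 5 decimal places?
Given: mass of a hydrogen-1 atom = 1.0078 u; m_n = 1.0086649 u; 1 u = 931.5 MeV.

13.00343 u

Mass defect = 96.9 MeV / (931.5 MeV/u) = 0.1040258 u
Constituent mass = 6(1.0078) + 7(1.0086649) = 13.1074543 u
Atomic mass = 13.1074543 − 0.1040258 = 13.0034285 u ≈ 13.00343 u (to 5 decimal places)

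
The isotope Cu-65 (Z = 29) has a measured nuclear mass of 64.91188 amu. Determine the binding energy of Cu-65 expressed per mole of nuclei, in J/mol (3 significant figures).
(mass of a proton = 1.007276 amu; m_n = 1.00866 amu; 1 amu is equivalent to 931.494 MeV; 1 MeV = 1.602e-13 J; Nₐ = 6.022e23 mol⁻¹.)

Total constituent mass: 29 × 1.007276 + 36 × 1.00866 = 65.522764 amu
The mass defect is 65.522764 − 64.91188 = 0.610884 amu.
Converting to energy: 0.610884 amu × 931.494 MeV/amu = 569.035 MeV
Per nucleus in joules: 569.035 MeV × 1.602e-13 J/MeV = 9.1159e-11 J
Per mole: 9.1159e-11 J × 6.022e23 mol⁻¹ = 5.4896e+13 J/mol

5.49e+13 J/mol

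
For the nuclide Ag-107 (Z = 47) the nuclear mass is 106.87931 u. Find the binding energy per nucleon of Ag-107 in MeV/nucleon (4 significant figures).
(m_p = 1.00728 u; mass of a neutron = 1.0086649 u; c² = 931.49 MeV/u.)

8.555 MeV/nucleon

Mass of separated nucleons = 47(1.00728) + 60(1.0086649) = 47.34216 + 60.5198940 = 107.8620540 u
Δm = 107.8620540 − 106.87931 = 0.9827440 u
Binding energy = Δm·c² = 0.9827440 × 931.49 MeV/u = 915.416 MeV
Dividing by A = 107 gives 8.555 MeV per nucleon.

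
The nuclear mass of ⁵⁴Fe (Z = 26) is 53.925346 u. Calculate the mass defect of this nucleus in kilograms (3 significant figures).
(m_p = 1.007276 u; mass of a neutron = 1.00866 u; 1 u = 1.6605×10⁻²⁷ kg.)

The nucleus contains 26 protons and 54 − 26 = 28 neutrons.
Mass of separated nucleons = 26(1.007276) + 28(1.00866) = 26.189176 + 28.24248 = 54.431656 u
The mass defect is 54.431656 − 53.925346 = 0.506310 u.
In SI units: 0.506310 u × 1.6605×10⁻²⁷ kg/u = 8.4073e-28 kg

8.41e-28 kg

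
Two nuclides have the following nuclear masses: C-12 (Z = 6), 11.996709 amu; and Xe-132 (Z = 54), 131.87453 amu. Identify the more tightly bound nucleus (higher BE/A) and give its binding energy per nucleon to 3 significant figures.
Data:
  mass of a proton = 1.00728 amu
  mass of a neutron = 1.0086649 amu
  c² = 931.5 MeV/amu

C-12: Σm = 6(1.00728) + 6(1.0086649) = 12.0956694 amu; Δm = 0.0989604 amu; E_B = 92.182 MeV; E_B/A = 7.682 MeV
Xe-132: Σm = 54(1.00728) + 78(1.0086649) = 133.0689822 amu; Δm = 1.1944522 amu; E_B = 1112.6 MeV; E_B/A = 8.429 MeV
Xe-132 has the higher binding energy per nucleon, so it is the more tightly bound nucleus.

Xe-132; 8.43 MeV/nucleon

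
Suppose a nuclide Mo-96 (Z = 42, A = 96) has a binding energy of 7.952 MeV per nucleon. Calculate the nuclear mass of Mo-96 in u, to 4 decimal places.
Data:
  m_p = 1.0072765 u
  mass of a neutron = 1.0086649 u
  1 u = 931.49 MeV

Total binding energy = 96 × 7.952 = 763.392 MeV
Mass defect = 763.392 MeV / (931.49 MeV/u) = 0.819539 u
Constituent mass = 42(1.0072765) + 54(1.0086649) = 96.7735176 u
Nuclear mass = 96.7735176 − 0.819539 = 95.9539786 u ≈ 95.9540 u (to 4 decimal places)

95.9540 u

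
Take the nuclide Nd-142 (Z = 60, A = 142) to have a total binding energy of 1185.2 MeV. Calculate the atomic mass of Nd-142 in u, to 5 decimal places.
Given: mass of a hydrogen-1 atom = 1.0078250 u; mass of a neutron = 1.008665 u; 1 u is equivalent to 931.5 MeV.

Mass defect = 1185.2 MeV / (931.5 MeV/u) = 1.2723564 u
Constituent mass = 60(1.0078250) + 82(1.008665) = 143.1800300 u
Atomic mass = 143.1800300 − 1.2723564 = 141.9076736 u ≈ 141.90767 u (to 5 decimal places)

141.90767 u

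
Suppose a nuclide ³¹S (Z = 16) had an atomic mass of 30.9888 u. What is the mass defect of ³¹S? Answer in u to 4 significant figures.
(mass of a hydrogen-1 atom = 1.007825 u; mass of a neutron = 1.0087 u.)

0.2669 u

Total constituent mass: 16 × 1.007825 + 15 × 1.0087 = 31.255700 u
The mass defect is 31.255700 − 30.9888 = 0.266900 u.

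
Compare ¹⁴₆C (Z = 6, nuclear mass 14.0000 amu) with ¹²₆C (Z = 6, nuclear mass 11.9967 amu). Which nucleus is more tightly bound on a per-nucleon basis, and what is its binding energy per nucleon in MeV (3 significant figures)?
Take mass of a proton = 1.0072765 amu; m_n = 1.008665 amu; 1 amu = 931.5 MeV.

¹²₆C; 7.68 MeV/nucleon

¹⁴₆C: Σm = 6(1.0072765) + 8(1.008665) = 14.1129790 amu; Δm = 0.1129790 amu; E_B = 105.24 MeV; E_B/A = 7.517 MeV
¹²₆C: Σm = 6(1.0072765) + 6(1.008665) = 12.0956490 amu; Δm = 0.0989490 amu; E_B = 92.171 MeV; E_B/A = 7.681 MeV
¹²₆C has the higher binding energy per nucleon, so it is the more tightly bound nucleus.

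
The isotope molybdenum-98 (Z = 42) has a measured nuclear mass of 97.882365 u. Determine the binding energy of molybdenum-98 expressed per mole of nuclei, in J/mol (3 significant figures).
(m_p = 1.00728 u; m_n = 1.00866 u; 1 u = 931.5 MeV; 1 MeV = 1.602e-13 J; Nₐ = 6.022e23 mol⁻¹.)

Total constituent mass: 42 × 1.00728 + 56 × 1.00866 = 98.79072 u
The mass defect is 98.79072 − 97.882365 = 0.908355 u.
Binding energy = Δm·c² = 0.908355 × 931.5 MeV/u = 846.133 MeV
Per nucleus in joules: 846.133 MeV × 1.602e-13 J/MeV = 1.3555e-10 J
Per mole: 1.3555e-10 J × 6.022e23 mol⁻¹ = 8.1628e+13 J/mol

8.16e+13 J/mol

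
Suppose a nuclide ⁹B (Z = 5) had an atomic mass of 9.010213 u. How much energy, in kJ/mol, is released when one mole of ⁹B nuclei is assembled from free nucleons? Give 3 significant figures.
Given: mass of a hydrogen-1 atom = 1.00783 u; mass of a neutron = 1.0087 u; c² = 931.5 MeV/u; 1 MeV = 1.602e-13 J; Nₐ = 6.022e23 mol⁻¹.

Total constituent mass: 5 × 1.00783 + 4 × 1.0087 = 9.07395 u
Δm = 9.07395 − 9.010213 = 0.063737 u
Binding energy = Δm·c² = 0.063737 × 931.5 MeV/u = 59.3710 MeV
Per nucleus in joules: 59.3710 MeV × 1.602e-13 J/MeV = 9.5112e-12 J
Per mole: 9.5112e-12 J × 6.022e23 mol⁻¹ = 5.7276e+12 J/mol

5.73e+09 kJ/mol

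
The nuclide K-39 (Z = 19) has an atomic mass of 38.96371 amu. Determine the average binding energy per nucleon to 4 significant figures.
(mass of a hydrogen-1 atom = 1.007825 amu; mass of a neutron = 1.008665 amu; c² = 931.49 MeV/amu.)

8.557 MeV/nucleon

Mass of separated nucleons = 19(1.007825) + 20(1.008665) = 19.148675 + 20.173300 = 39.321975 amu
Mass defect Δm = 39.321975 − 38.96371 = 0.358265 amu
E_B = 0.358265 × 931.49 = 333.720 MeV
Per nucleon: 333.720 / 39 = 8.557 MeV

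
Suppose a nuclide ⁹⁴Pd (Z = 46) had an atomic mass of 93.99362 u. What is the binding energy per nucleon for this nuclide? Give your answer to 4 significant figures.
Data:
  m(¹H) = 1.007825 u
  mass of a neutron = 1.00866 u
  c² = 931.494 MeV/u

Total constituent mass: 46 × 1.007825 + 48 × 1.00866 = 94.775630 u
The mass defect is 94.775630 − 93.99362 = 0.782010 u.
Converting to energy: 0.782010 u × 931.494 MeV/u = 728.438 MeV
BE/A = 728.438 MeV / 94 = 7.749 MeV/nucleon

7.749 MeV/nucleon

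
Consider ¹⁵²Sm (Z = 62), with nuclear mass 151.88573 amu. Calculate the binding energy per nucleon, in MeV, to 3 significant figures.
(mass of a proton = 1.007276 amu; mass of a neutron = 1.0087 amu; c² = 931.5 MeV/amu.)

8.26 MeV/nucleon

Σm = 62·m_p + 90·m_n = 62.451112 + 90.7830 = 153.234112 amu
Δm = 153.234112 − 151.88573 = 1.348382 amu
E_B = 1.348382 × 931.5 = 1256.02 MeV
Per nucleon: 1256.02 / 152 = 8.263 MeV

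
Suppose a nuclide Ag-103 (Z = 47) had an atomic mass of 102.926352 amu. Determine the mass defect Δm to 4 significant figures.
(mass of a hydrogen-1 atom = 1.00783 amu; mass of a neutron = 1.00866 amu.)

With 47 protons and 56 neutrons (A = 103):
Σm = 47·m(¹H) + 56·m_n = 47.36801 + 56.48496 = 103.85297 amu
Δm = 103.85297 − 102.926352 = 0.926618 amu

0.9266 amu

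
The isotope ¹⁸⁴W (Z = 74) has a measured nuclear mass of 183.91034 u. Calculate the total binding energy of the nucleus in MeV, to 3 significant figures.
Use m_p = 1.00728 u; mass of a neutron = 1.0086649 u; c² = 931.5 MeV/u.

1470 MeV

Σm = 74·m_p + 110·m_n = 74.53872 + 110.9531390 = 185.4918590 u
Mass defect Δm = 185.4918590 − 183.91034 = 1.5815190 u
Converting to energy: 1.5815190 u × 931.5 MeV/u = 1473.18 MeV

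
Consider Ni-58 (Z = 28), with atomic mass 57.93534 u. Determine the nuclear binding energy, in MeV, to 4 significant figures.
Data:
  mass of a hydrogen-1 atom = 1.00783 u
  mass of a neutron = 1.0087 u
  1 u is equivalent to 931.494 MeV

507.6 MeV

The nucleus contains 28 protons and 58 − 28 = 30 neutrons.
Total constituent mass: 28 × 1.00783 + 30 × 1.0087 = 58.48024 u
The mass defect is 58.48024 − 57.93534 = 0.54490 u.
E_B = 0.54490 × 931.494 = 507.571 MeV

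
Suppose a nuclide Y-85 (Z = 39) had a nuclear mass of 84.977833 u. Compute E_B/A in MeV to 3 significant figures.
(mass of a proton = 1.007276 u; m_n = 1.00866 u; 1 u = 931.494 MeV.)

7.72 MeV/nucleon

Z = 39, so N = A − Z = 85 − 39 = 46.
Total constituent mass: 39 × 1.007276 + 46 × 1.00866 = 85.682124 u
Δm = 85.682124 − 84.977833 = 0.704291 u
Binding energy = Δm·c² = 0.704291 × 931.494 MeV/u = 656.043 MeV
BE/A = 656.043 MeV / 85 = 7.718 MeV/nucleon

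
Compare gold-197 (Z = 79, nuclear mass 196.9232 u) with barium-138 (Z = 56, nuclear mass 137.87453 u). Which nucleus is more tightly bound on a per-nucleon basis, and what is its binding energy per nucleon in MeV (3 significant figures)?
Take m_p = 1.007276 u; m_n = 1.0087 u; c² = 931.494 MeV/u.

barium-138; 8.41 MeV/nucleon

gold-197: Σm = 79(1.007276) + 118(1.0087) = 198.601404 u; Δm = 1.678204 u; E_B = 1563.2 MeV; E_B/A = 7.935 MeV
barium-138: Σm = 56(1.007276) + 82(1.0087) = 139.120856 u; Δm = 1.246326 u; E_B = 1160.95 MeV; E_B/A = 8.413 MeV
barium-138 has the higher binding energy per nucleon, so it is the more tightly bound nucleus.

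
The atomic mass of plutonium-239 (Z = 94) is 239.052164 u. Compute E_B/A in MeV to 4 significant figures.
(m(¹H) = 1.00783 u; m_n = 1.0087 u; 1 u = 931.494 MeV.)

Mass of separated nucleons = 94(1.00783) + 145(1.0087) = 94.73602 + 146.2615 = 240.99752 u
Δm = 240.99752 − 239.052164 = 1.945356 u
Converting to energy: 1.945356 u × 931.494 MeV/u = 1812.09 MeV
BE/A = 1812.09 MeV / 239 = 7.582 MeV/nucleon

7.582 MeV/nucleon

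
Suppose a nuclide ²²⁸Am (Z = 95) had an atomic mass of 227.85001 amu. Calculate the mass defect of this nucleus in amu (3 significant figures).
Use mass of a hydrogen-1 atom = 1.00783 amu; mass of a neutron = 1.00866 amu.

Mass of separated nucleons = 95(1.00783) + 133(1.00866) = 95.74385 + 134.15178 = 229.89563 amu
Δm = 229.89563 − 227.85001 = 2.04562 amu

2.05 amu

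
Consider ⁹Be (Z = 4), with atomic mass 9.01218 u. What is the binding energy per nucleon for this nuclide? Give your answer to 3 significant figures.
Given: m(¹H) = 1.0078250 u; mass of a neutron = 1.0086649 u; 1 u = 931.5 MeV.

6.46 MeV/nucleon

Z = 4, so N = A − Z = 9 − 4 = 5.
Σm = 4·m(¹H) + 5·m_n = 4.0313000 + 5.0433245 = 9.0746245 u
Δm = 9.0746245 − 9.01218 = 0.0624445 u
Converting to energy: 0.0624445 u × 931.5 MeV/u = 58.1671 MeV
Per nucleon: 58.1671 / 9 = 6.463 MeV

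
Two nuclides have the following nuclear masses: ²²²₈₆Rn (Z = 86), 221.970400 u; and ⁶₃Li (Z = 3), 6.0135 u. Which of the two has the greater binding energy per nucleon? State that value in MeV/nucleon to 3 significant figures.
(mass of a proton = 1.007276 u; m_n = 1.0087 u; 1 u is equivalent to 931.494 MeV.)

²²²₈₆Rn: Σm = 86(1.007276) + 136(1.0087) = 223.808936 u; Δm = 1.838536 u; E_B = 1712.6 MeV; E_B/A = 7.714 MeV
⁶₃Li: Σm = 3(1.007276) + 3(1.0087) = 6.047928 u; Δm = 0.034428 u; E_B = 32.0695 MeV; E_B/A = 5.3449 MeV
²²²₈₆Rn has the higher binding energy per nucleon, so it is the more tightly bound nucleus.

²²²₈₆Rn; 7.71 MeV/nucleon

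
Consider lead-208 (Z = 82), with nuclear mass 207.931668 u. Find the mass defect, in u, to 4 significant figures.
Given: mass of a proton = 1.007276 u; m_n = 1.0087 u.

1.761 u

With 82 protons and 126 neutrons (A = 208):
Total constituent mass: 82 × 1.007276 + 126 × 1.0087 = 209.692832 u
The mass defect is 209.692832 − 207.931668 = 1.761164 u.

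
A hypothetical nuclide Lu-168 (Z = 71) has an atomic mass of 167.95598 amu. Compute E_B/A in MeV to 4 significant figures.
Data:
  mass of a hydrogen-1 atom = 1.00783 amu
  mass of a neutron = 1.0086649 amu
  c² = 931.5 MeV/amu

Z = 71, so N = A − Z = 168 − 71 = 97.
Mass of separated nucleons = 71(1.00783) + 97(1.0086649) = 71.55593 + 97.8404953 = 169.3964253 amu
Mass defect Δm = 169.3964253 − 167.95598 = 1.4404453 amu
Binding energy = Δm·c² = 1.4404453 × 931.5 MeV/amu = 1341.77 MeV
Dividing by A = 168 gives 7.987 MeV per nucleon.

7.987 MeV/nucleon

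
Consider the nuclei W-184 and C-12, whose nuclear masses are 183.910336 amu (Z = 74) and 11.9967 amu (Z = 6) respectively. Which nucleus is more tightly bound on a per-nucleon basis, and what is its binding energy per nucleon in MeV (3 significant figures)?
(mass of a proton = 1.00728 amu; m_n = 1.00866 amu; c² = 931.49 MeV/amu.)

W-184: Σm = 74(1.00728) + 110(1.00866) = 185.49132 amu; Δm = 1.580984 amu; E_B = 1472.7 MeV; E_B/A = 8.004 MeV
C-12: Σm = 6(1.00728) + 6(1.00866) = 12.09564 amu; Δm = 0.09894 amu; E_B = 92.162 MeV; E_B/A = 7.680 MeV
W-184 has the higher binding energy per nucleon, so it is the more tightly bound nucleus.

W-184; 8.00 MeV/nucleon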